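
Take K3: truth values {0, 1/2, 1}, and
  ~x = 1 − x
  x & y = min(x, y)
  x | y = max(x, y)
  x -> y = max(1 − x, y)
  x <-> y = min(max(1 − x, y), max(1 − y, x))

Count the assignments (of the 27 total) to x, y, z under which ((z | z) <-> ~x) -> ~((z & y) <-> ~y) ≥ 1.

value 1: 15 assignments (counts)
value 1/2: 11 assignments
value 0: 1 assignment
So 15 of the 27 assignments meet the threshold.

15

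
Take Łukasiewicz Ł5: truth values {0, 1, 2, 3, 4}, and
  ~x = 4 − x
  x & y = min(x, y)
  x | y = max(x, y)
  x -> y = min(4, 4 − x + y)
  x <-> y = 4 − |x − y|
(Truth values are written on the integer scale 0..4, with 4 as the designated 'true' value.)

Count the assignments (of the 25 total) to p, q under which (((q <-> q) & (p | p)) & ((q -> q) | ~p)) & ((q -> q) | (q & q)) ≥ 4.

5

value 4: 5 assignments (counts)
value 3: 5 assignments
value 2: 5 assignments
value 1: 5 assignments
value 0: 5 assignments
So 5 of the 25 assignments meet the threshold.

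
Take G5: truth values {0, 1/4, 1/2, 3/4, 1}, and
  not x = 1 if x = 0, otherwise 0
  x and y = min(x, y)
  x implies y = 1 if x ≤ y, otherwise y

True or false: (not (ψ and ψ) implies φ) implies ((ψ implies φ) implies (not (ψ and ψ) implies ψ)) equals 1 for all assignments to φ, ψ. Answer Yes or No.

No

Counterexample: take φ = 1/4, ψ = 0.
ψ and ψ = 0 and 0 = 0
not (ψ and ψ) = not 0 = 1
not (ψ and ψ) implies φ = 1 implies 1/4 = 1/4
ψ implies φ = 0 implies 1/4 = 1
ψ and ψ = 0 and 0 = 0
not (ψ and ψ) = not 0 = 1
not (ψ and ψ) implies ψ = 1 implies 0 = 0
(ψ implies φ) implies (not (ψ and ψ) implies ψ) = 1 implies 0 = 0
(not (ψ and ψ) implies φ) implies ((ψ implies φ) implies (not (ψ and ψ) implies ψ)) = 1/4 implies 0 = 0
This gives 0 ≠ 1.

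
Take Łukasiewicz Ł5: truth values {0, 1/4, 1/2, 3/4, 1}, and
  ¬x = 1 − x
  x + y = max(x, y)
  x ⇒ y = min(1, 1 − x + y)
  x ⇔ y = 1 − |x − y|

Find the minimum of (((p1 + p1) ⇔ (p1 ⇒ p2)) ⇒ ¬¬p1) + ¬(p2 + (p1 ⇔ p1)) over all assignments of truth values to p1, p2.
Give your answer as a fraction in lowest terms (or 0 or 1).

1/2

Take p1 = 1/2, p2 = 0:
p1 + p1 = 1/2 + 1/2 = 1/2
p1 ⇒ p2 = 1/2 ⇒ 0 = 1/2
(p1 + p1) ⇔ (p1 ⇒ p2) = 1/2 ⇔ 1/2 = 1
¬p1 = ¬1/2 = 1/2
¬¬p1 = ¬1/2 = 1/2
((p1 + p1) ⇔ (p1 ⇒ p2)) ⇒ ¬¬p1 = 1 ⇒ 1/2 = 1/2
p1 ⇔ p1 = 1/2 ⇔ 1/2 = 1
p2 + (p1 ⇔ p1) = 0 + 1 = 1
¬(p2 + (p1 ⇔ p1)) = ¬1 = 0
(((p1 + p1) ⇔ (p1 ⇒ p2)) ⇒ ¬¬p1) + ¬(p2 + (p1 ⇔ p1)) = 1/2 + 0 = 1/2
No assignment yields a value below 1/2, so this is the minimum.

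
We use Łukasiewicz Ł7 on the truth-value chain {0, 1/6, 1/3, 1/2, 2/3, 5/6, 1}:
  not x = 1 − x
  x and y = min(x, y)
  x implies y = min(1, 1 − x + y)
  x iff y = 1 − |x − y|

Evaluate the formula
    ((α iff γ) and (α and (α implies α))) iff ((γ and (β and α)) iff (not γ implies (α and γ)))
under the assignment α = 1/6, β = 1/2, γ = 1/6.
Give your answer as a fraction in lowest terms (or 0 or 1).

α iff γ = 1/6 iff 1/6 = 1
α implies α = 1/6 implies 1/6 = 1
α and (α implies α) = 1/6 and 1 = 1/6
(α iff γ) and (α and (α implies α)) = 1 and 1/6 = 1/6
β and α = 1/2 and 1/6 = 1/6
γ and (β and α) = 1/6 and 1/6 = 1/6
not γ = not 1/6 = 5/6
α and γ = 1/6 and 1/6 = 1/6
not γ implies (α and γ) = 5/6 implies 1/6 = 1/3
(γ and (β and α)) iff (not γ implies (α and γ)) = 1/6 iff 1/3 = 5/6
((α iff γ) and (α and (α implies α))) iff ((γ and (β and α)) iff (not γ implies (α and γ))) = 1/6 iff 5/6 = 1/3

1/3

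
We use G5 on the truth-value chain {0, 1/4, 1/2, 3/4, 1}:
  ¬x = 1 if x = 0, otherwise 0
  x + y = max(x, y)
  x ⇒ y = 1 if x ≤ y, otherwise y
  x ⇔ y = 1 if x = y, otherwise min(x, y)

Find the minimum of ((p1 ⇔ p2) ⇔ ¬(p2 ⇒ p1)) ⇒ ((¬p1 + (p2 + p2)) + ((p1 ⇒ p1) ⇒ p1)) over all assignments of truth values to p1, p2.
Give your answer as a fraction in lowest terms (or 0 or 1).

Take p1 = 1/4, p2 = 0:
p1 ⇔ p2 = 1/4 ⇔ 0 = 0
p2 ⇒ p1 = 0 ⇒ 1/4 = 1
¬(p2 ⇒ p1) = ¬1 = 0
(p1 ⇔ p2) ⇔ ¬(p2 ⇒ p1) = 0 ⇔ 0 = 1
¬p1 = ¬1/4 = 0
p2 + p2 = 0 + 0 = 0
¬p1 + (p2 + p2) = 0 + 0 = 0
p1 ⇒ p1 = 1/4 ⇒ 1/4 = 1
(p1 ⇒ p1) ⇒ p1 = 1 ⇒ 1/4 = 1/4
(¬p1 + (p2 + p2)) + ((p1 ⇒ p1) ⇒ p1) = 0 + 1/4 = 1/4
((p1 ⇔ p2) ⇔ ¬(p2 ⇒ p1)) ⇒ ((¬p1 + (p2 + p2)) + ((p1 ⇒ p1) ⇒ p1)) = 1 ⇒ 1/4 = 1/4
No assignment yields a value below 1/4, so this is the minimum.

1/4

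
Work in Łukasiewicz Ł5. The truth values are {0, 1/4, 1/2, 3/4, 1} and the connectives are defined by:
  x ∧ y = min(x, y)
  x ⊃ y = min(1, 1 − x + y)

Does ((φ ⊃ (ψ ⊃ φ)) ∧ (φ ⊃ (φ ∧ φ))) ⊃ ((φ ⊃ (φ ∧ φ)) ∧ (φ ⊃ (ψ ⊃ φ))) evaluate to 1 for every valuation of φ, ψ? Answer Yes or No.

Yes

At φ = 0, ψ = 1/2, for instance:
ψ ⊃ φ = 1/2 ⊃ 0 = 1/2
φ ⊃ (ψ ⊃ φ) = 0 ⊃ 1/2 = 1
φ ∧ φ = 0 ∧ 0 = 0
φ ⊃ (φ ∧ φ) = 0 ⊃ 0 = 1
(φ ⊃ (ψ ⊃ φ)) ∧ (φ ⊃ (φ ∧ φ)) = 1 ∧ 1 = 1
(φ ⊃ (φ ∧ φ)) ∧ (φ ⊃ (ψ ⊃ φ)) = 1 ∧ 1 = 1
((φ ⊃ (ψ ⊃ φ)) ∧ (φ ⊃ (φ ∧ φ))) ⊃ ((φ ⊃ (φ ∧ φ)) ∧ (φ ⊃ (ψ ⊃ φ))) = 1 ⊃ 1 = 1
and checking the remaining 24 assignments likewise gives ≥ 1 in every case.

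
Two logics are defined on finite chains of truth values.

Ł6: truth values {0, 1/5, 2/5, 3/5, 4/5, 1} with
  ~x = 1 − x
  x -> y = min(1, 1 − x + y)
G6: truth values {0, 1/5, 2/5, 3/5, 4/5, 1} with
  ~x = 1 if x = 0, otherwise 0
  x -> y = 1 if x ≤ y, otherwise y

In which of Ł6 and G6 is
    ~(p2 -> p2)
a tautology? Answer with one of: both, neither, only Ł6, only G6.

In Ł6: at p2 = 0 the value is 0 — not a tautology.
In G6: at p2 = 0 the value is 0 — not a tautology.

neither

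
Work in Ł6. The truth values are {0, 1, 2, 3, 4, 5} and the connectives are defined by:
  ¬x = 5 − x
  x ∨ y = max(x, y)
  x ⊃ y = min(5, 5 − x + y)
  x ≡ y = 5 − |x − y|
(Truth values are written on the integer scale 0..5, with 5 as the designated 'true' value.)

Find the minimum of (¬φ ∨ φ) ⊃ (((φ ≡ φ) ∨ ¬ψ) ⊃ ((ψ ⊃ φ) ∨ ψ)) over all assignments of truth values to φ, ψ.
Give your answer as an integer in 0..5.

Take φ = 0, ψ = 2:
¬φ = ¬0 = 5
¬φ ∨ φ = 5 ∨ 0 = 5
φ ≡ φ = 0 ≡ 0 = 5
¬ψ = ¬2 = 3
(φ ≡ φ) ∨ ¬ψ = 5 ∨ 3 = 5
ψ ⊃ φ = 2 ⊃ 0 = 3
(ψ ⊃ φ) ∨ ψ = 3 ∨ 2 = 3
((φ ≡ φ) ∨ ¬ψ) ⊃ ((ψ ⊃ φ) ∨ ψ) = 5 ⊃ 3 = 3
(¬φ ∨ φ) ⊃ (((φ ≡ φ) ∨ ¬ψ) ⊃ ((ψ ⊃ φ) ∨ ψ)) = 5 ⊃ 3 = 3
No assignment yields a value below 3, so this is the minimum.

3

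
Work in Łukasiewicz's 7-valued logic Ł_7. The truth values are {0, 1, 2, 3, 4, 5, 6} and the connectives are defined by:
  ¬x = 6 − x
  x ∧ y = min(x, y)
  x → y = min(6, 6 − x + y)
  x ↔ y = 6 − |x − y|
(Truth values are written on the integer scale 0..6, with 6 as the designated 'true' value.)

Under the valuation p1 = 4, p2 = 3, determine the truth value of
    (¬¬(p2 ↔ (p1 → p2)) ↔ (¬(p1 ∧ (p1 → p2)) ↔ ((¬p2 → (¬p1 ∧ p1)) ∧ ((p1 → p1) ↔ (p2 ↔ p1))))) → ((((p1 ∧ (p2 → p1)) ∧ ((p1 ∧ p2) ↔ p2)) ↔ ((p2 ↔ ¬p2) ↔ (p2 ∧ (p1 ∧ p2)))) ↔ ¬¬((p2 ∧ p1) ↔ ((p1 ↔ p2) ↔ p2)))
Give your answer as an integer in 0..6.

p1 → p2 = 4 → 3 = 5
p2 ↔ (p1 → p2) = 3 ↔ 5 = 4
¬(p2 ↔ (p1 → p2)) = ¬4 = 2
¬¬(p2 ↔ (p1 → p2)) = ¬2 = 4
p1 → p2 = 4 → 3 = 5
p1 ∧ (p1 → p2) = 4 ∧ 5 = 4
¬(p1 ∧ (p1 → p2)) = ¬4 = 2
¬p2 = ¬3 = 3
¬p1 = ¬4 = 2
¬p1 ∧ p1 = 2 ∧ 4 = 2
¬p2 → (¬p1 ∧ p1) = 3 → 2 = 5
p1 → p1 = 4 → 4 = 6
p2 ↔ p1 = 3 ↔ 4 = 5
(p1 → p1) ↔ (p2 ↔ p1) = 6 ↔ 5 = 5
(¬p2 → (¬p1 ∧ p1)) ∧ ((p1 → p1) ↔ (p2 ↔ p1)) = 5 ∧ 5 = 5
¬(p1 ∧ (p1 → p2)) ↔ ((¬p2 → (¬p1 ∧ p1)) ∧ ((p1 → p1) ↔ (p2 ↔ p1))) = 2 ↔ 5 = 3
¬¬(p2 ↔ (p1 → p2)) ↔ (¬(p1 ∧ (p1 → p2)) ↔ ((¬p2 → (¬p1 ∧ p1)) ∧ ((p1 → p1) ↔ (p2 ↔ p1)))) = 4 ↔ 3 = 5
p2 → p1 = 3 → 4 = 6
p1 ∧ (p2 → p1) = 4 ∧ 6 = 4
p1 ∧ p2 = 4 ∧ 3 = 3
(p1 ∧ p2) ↔ p2 = 3 ↔ 3 = 6
(p1 ∧ (p2 → p1)) ∧ ((p1 ∧ p2) ↔ p2) = 4 ∧ 6 = 4
¬p2 = ¬3 = 3
p2 ↔ ¬p2 = 3 ↔ 3 = 6
p1 ∧ p2 = 4 ∧ 3 = 3
p2 ∧ (p1 ∧ p2) = 3 ∧ 3 = 3
(p2 ↔ ¬p2) ↔ (p2 ∧ (p1 ∧ p2)) = 6 ↔ 3 = 3
((p1 ∧ (p2 → p1)) ∧ ((p1 ∧ p2) ↔ p2)) ↔ ((p2 ↔ ¬p2) ↔ (p2 ∧ (p1 ∧ p2))) = 4 ↔ 3 = 5
p2 ∧ p1 = 3 ∧ 4 = 3
p1 ↔ p2 = 4 ↔ 3 = 5
(p1 ↔ p2) ↔ p2 = 5 ↔ 3 = 4
(p2 ∧ p1) ↔ ((p1 ↔ p2) ↔ p2) = 3 ↔ 4 = 5
¬((p2 ∧ p1) ↔ ((p1 ↔ p2) ↔ p2)) = ¬5 = 1
¬¬((p2 ∧ p1) ↔ ((p1 ↔ p2) ↔ p2)) = ¬1 = 5
(((p1 ∧ (p2 → p1)) ∧ ((p1 ∧ p2) ↔ p2)) ↔ ((p2 ↔ ¬p2) ↔ (p2 ∧ (p1 ∧ p2)))) ↔ ¬¬((p2 ∧ p1) ↔ ((p1 ↔ p2) ↔ p2)) = 5 ↔ 5 = 6
(¬¬(p2 ↔ (p1 → p2)) ↔ (¬(p1 ∧ (p1 → p2)) ↔ ((¬p2 → (¬p1 ∧ p1)) ∧ ((p1 → p1) ↔ (p2 ↔ p1))))) → ((((p1 ∧ (p2 → p1)) ∧ ((p1 ∧ p2) ↔ p2)) ↔ ((p2 ↔ ¬p2) ↔ (p2 ∧ (p1 ∧ p2)))) ↔ ¬¬((p2 ∧ p1) ↔ ((p1 ↔ p2) ↔ p2))) = 5 → 6 = 6

6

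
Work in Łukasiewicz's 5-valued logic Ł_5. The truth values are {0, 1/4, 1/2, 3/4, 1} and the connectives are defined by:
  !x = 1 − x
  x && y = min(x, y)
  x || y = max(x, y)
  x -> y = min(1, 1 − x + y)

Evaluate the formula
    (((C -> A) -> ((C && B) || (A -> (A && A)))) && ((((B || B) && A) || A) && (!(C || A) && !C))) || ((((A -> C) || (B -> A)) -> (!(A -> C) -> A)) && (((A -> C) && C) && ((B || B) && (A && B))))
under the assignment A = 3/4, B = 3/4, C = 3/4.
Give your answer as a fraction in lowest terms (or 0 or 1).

C -> A = 3/4 -> 3/4 = 1
C && B = 3/4 && 3/4 = 3/4
A && A = 3/4 && 3/4 = 3/4
A -> (A && A) = 3/4 -> 3/4 = 1
(C && B) || (A -> (A && A)) = 3/4 || 1 = 1
(C -> A) -> ((C && B) || (A -> (A && A))) = 1 -> 1 = 1
B || B = 3/4 || 3/4 = 3/4
(B || B) && A = 3/4 && 3/4 = 3/4
((B || B) && A) || A = 3/4 || 3/4 = 3/4
C || A = 3/4 || 3/4 = 3/4
!(C || A) = !3/4 = 1/4
!C = !3/4 = 1/4
!(C || A) && !C = 1/4 && 1/4 = 1/4
(((B || B) && A) || A) && (!(C || A) && !C) = 3/4 && 1/4 = 1/4
((C -> A) -> ((C && B) || (A -> (A && A)))) && ((((B || B) && A) || A) && (!(C || A) && !C)) = 1 && 1/4 = 1/4
A -> C = 3/4 -> 3/4 = 1
B -> A = 3/4 -> 3/4 = 1
(A -> C) || (B -> A) = 1 || 1 = 1
A -> C = 3/4 -> 3/4 = 1
!(A -> C) = !1 = 0
!(A -> C) -> A = 0 -> 3/4 = 1
((A -> C) || (B -> A)) -> (!(A -> C) -> A) = 1 -> 1 = 1
A -> C = 3/4 -> 3/4 = 1
(A -> C) && C = 1 && 3/4 = 3/4
B || B = 3/4 || 3/4 = 3/4
A && B = 3/4 && 3/4 = 3/4
(B || B) && (A && B) = 3/4 && 3/4 = 3/4
((A -> C) && C) && ((B || B) && (A && B)) = 3/4 && 3/4 = 3/4
(((A -> C) || (B -> A)) -> (!(A -> C) -> A)) && (((A -> C) && C) && ((B || B) && (A && B))) = 1 && 3/4 = 3/4
(((C -> A) -> ((C && B) || (A -> (A && A)))) && ((((B || B) && A) || A) && (!(C || A) && !C))) || ((((A -> C) || (B -> A)) -> (!(A -> C) -> A)) && (((A -> C) && C) && ((B || B) && (A && B)))) = 1/4 || 3/4 = 3/4

3/4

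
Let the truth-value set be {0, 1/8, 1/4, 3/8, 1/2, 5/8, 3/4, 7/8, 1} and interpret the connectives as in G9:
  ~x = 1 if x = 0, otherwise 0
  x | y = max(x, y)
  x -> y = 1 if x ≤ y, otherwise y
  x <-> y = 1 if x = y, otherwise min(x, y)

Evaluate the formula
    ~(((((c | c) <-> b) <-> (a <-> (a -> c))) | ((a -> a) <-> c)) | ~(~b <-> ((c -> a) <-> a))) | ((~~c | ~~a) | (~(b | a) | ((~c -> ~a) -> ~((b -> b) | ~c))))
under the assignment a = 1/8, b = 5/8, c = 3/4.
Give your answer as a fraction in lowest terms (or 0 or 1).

1

c | c = 3/4 | 3/4 = 3/4
(c | c) <-> b = 3/4 <-> 5/8 = 5/8
a -> c = 1/8 -> 3/4 = 1
a <-> (a -> c) = 1/8 <-> 1 = 1/8
((c | c) <-> b) <-> (a <-> (a -> c)) = 5/8 <-> 1/8 = 1/8
a -> a = 1/8 -> 1/8 = 1
(a -> a) <-> c = 1 <-> 3/4 = 3/4
(((c | c) <-> b) <-> (a <-> (a -> c))) | ((a -> a) <-> c) = 1/8 | 3/4 = 3/4
~b = ~5/8 = 0
c -> a = 3/4 -> 1/8 = 1/8
(c -> a) <-> a = 1/8 <-> 1/8 = 1
~b <-> ((c -> a) <-> a) = 0 <-> 1 = 0
~(~b <-> ((c -> a) <-> a)) = ~0 = 1
((((c | c) <-> b) <-> (a <-> (a -> c))) | ((a -> a) <-> c)) | ~(~b <-> ((c -> a) <-> a)) = 3/4 | 1 = 1
~(((((c | c) <-> b) <-> (a <-> (a -> c))) | ((a -> a) <-> c)) | ~(~b <-> ((c -> a) <-> a))) = ~1 = 0
~c = ~3/4 = 0
~~c = ~0 = 1
~a = ~1/8 = 0
~~a = ~0 = 1
~~c | ~~a = 1 | 1 = 1
b | a = 5/8 | 1/8 = 5/8
~(b | a) = ~5/8 = 0
~c = ~3/4 = 0
~a = ~1/8 = 0
~c -> ~a = 0 -> 0 = 1
b -> b = 5/8 -> 5/8 = 1
~c = ~3/4 = 0
(b -> b) | ~c = 1 | 0 = 1
~((b -> b) | ~c) = ~1 = 0
(~c -> ~a) -> ~((b -> b) | ~c) = 1 -> 0 = 0
~(b | a) | ((~c -> ~a) -> ~((b -> b) | ~c)) = 0 | 0 = 0
(~~c | ~~a) | (~(b | a) | ((~c -> ~a) -> ~((b -> b) | ~c))) = 1 | 0 = 1
~(((((c | c) <-> b) <-> (a <-> (a -> c))) | ((a -> a) <-> c)) | ~(~b <-> ((c -> a) <-> a))) | ((~~c | ~~a) | (~(b | a) | ((~c -> ~a) -> ~((b -> b) | ~c)))) = 0 | 1 = 1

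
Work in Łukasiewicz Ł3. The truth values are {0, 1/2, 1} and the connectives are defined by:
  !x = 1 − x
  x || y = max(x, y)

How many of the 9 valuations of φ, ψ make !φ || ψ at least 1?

φ = 0, ψ = 0 ↦ 1  ≥
φ = 0, ψ = 1/2 ↦ 1  ≥
φ = 0, ψ = 1 ↦ 1  ≥
φ = 1/2, ψ = 0 ↦ 1/2  <
φ = 1/2, ψ = 1/2 ↦ 1/2  <
φ = 1/2, ψ = 1 ↦ 1  ≥
φ = 1, ψ = 0 ↦ 0  <
φ = 1, ψ = 1/2 ↦ 1/2  <
φ = 1, ψ = 1 ↦ 1  ≥
So 5 of the 9 assignments meet the threshold.

5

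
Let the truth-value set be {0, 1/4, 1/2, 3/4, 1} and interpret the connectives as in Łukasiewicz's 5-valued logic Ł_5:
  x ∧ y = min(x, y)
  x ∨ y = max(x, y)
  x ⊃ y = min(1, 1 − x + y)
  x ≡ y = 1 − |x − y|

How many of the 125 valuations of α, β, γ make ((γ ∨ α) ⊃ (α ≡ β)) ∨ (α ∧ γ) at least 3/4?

value 1: 74 assignments (counts)
value 3/4: 28 assignments (counts)
value 1/2: 15 assignments
value 1/4: 6 assignments
value 0: 2 assignments
So 102 of the 125 assignments meet the threshold.

102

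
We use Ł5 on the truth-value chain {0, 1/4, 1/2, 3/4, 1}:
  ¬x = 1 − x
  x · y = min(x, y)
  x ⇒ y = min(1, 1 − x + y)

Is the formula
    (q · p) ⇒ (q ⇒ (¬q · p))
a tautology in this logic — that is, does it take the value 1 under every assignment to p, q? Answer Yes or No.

Counterexample: take p = 1/4, q = 1.
q · p = 1 · 1/4 = 1/4
¬q = ¬1 = 0
¬q · p = 0 · 1/4 = 0
q ⇒ (¬q · p) = 1 ⇒ 0 = 0
(q · p) ⇒ (q ⇒ (¬q · p)) = 1/4 ⇒ 0 = 3/4
This gives 3/4 ≠ 1.

No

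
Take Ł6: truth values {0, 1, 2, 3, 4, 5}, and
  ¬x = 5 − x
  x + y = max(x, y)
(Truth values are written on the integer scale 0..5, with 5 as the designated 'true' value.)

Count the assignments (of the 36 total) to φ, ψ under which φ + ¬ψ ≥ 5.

11

value 5: 11 assignments (counts)
value 4: 9 assignments
value 3: 7 assignments
value 2: 5 assignments
value 1: 3 assignments
value 0: 1 assignment
So 11 of the 36 assignments meet the threshold.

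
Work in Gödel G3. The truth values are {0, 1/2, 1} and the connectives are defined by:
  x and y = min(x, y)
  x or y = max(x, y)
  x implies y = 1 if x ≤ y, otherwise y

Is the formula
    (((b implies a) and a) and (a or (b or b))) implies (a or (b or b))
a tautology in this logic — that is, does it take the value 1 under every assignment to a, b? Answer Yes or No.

a = 0, b = 0 ↦ 1
a = 0, b = 1/2 ↦ 1
a = 0, b = 1 ↦ 1
a = 1/2, b = 0 ↦ 1
a = 1/2, b = 1/2 ↦ 1
a = 1/2, b = 1 ↦ 1
a = 1, b = 0 ↦ 1
a = 1, b = 1/2 ↦ 1
a = 1, b = 1 ↦ 1
Every assignment gives a value ≥ 1.

Yes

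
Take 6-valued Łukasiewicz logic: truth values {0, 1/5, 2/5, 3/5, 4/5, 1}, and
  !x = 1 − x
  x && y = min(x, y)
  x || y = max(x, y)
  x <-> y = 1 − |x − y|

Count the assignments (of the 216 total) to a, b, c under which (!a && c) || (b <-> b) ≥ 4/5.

216

value 1: 216 assignments (counts)
So 216 of the 216 assignments meet the threshold.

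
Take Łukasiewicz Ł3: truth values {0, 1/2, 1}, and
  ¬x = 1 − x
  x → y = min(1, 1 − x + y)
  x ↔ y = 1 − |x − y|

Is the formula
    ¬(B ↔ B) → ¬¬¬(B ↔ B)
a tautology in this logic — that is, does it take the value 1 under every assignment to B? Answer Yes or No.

B = 0 ↦ 1
B = 1/2 ↦ 1
B = 1 ↦ 1
Every assignment gives a value ≥ 1.

Yes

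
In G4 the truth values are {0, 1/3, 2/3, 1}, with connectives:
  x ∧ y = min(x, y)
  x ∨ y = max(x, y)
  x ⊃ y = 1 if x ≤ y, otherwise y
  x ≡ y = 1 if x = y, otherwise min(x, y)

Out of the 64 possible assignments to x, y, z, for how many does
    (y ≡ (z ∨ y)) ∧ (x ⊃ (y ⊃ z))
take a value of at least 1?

26

value 1: 26 assignments (counts)
value 2/3: 5 assignments
value 1/3: 12 assignments
value 0: 21 assignments
So 26 of the 64 assignments meet the threshold.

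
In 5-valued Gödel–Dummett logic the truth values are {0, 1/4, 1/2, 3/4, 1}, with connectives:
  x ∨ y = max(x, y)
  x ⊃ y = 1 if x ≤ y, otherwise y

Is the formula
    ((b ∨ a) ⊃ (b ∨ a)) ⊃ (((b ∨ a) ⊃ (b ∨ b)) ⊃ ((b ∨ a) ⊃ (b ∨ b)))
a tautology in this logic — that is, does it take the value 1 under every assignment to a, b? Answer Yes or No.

At a = 0, b = 3/4, for instance:
b ∨ a = 3/4 ∨ 0 = 3/4
b ∨ a = 3/4 ∨ 0 = 3/4
(b ∨ a) ⊃ (b ∨ a) = 3/4 ⊃ 3/4 = 1
b ∨ b = 3/4 ∨ 3/4 = 3/4
(b ∨ a) ⊃ (b ∨ b) = 3/4 ⊃ 3/4 = 1
(b ∨ a) ⊃ (b ∨ b) = 3/4 ⊃ 3/4 = 1
((b ∨ a) ⊃ (b ∨ b)) ⊃ ((b ∨ a) ⊃ (b ∨ b)) = 1 ⊃ 1 = 1
((b ∨ a) ⊃ (b ∨ a)) ⊃ (((b ∨ a) ⊃ (b ∨ b)) ⊃ ((b ∨ a) ⊃ (b ∨ b))) = 1 ⊃ 1 = 1
and checking the remaining 24 assignments likewise gives ≥ 1 in every case.

Yes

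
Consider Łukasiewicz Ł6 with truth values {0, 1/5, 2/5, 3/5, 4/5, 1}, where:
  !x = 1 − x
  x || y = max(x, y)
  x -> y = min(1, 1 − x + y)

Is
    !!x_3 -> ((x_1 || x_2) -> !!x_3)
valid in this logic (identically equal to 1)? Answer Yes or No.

Yes

At x_1 = 3/5, x_2 = 1, x_3 = 3/5, for instance:
!x_3 = !3/5 = 2/5
!!x_3 = !2/5 = 3/5
x_1 || x_2 = 3/5 || 1 = 1
(x_1 || x_2) -> !!x_3 = 1 -> 3/5 = 3/5
!!x_3 -> ((x_1 || x_2) -> !!x_3) = 3/5 -> 3/5 = 1
and checking the remaining 215 assignments likewise gives ≥ 1 in every case.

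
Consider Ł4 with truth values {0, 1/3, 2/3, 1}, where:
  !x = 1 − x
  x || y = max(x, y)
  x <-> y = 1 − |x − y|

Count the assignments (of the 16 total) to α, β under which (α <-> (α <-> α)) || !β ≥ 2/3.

α = 0, β = 0 ↦ 1  ≥
α = 0, β = 1/3 ↦ 2/3  ≥
α = 0, β = 2/3 ↦ 1/3  <
α = 0, β = 1 ↦ 0  <
α = 1/3, β = 0 ↦ 1  ≥
α = 1/3, β = 1/3 ↦ 2/3  ≥
α = 1/3, β = 2/3 ↦ 1/3  <
α = 1/3, β = 1 ↦ 1/3  <
α = 2/3, β = 0 ↦ 1  ≥
α = 2/3, β = 1/3 ↦ 2/3  ≥
α = 2/3, β = 2/3 ↦ 2/3  ≥
α = 2/3, β = 1 ↦ 2/3  ≥
α = 1, β = 0 ↦ 1  ≥
α = 1, β = 1/3 ↦ 1  ≥
α = 1, β = 2/3 ↦ 1  ≥
α = 1, β = 1 ↦ 1  ≥
So 12 of the 16 assignments meet the threshold.

12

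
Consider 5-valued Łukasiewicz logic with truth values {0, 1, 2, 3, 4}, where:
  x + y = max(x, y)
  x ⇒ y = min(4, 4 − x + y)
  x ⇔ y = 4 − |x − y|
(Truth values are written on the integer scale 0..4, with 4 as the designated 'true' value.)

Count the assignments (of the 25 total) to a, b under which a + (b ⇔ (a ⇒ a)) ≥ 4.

9

value 4: 9 assignments (counts)
value 3: 7 assignments
value 2: 5 assignments
value 1: 3 assignments
value 0: 1 assignment
So 9 of the 25 assignments meet the threshold.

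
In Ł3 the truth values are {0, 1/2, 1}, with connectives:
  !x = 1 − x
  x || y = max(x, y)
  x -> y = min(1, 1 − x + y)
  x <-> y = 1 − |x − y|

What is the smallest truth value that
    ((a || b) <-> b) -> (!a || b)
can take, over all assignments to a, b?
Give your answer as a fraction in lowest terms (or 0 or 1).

1/2

Take a = 1/2, b = 1/2:
a || b = 1/2 || 1/2 = 1/2
(a || b) <-> b = 1/2 <-> 1/2 = 1
!a = !1/2 = 1/2
!a || b = 1/2 || 1/2 = 1/2
((a || b) <-> b) -> (!a || b) = 1 -> 1/2 = 1/2
No assignment yields a value below 1/2, so this is the minimum.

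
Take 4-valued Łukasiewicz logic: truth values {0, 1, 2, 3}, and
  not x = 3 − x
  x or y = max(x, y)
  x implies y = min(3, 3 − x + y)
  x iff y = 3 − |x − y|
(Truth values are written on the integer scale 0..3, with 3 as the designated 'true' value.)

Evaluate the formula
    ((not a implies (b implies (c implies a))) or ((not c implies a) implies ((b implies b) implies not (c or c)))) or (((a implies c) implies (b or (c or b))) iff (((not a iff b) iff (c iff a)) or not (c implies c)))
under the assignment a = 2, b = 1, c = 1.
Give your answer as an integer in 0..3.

3

not a = not 2 = 1
c implies a = 1 implies 2 = 3
b implies (c implies a) = 1 implies 3 = 3
not a implies (b implies (c implies a)) = 1 implies 3 = 3
not c = not 1 = 2
not c implies a = 2 implies 2 = 3
b implies b = 1 implies 1 = 3
c or c = 1 or 1 = 1
not (c or c) = not 1 = 2
(b implies b) implies not (c or c) = 3 implies 2 = 2
(not c implies a) implies ((b implies b) implies not (c or c)) = 3 implies 2 = 2
(not a implies (b implies (c implies a))) or ((not c implies a) implies ((b implies b) implies not (c or c))) = 3 or 2 = 3
a implies c = 2 implies 1 = 2
c or b = 1 or 1 = 1
b or (c or b) = 1 or 1 = 1
(a implies c) implies (b or (c or b)) = 2 implies 1 = 2
not a = not 2 = 1
not a iff b = 1 iff 1 = 3
c iff a = 1 iff 2 = 2
(not a iff b) iff (c iff a) = 3 iff 2 = 2
c implies c = 1 implies 1 = 3
not (c implies c) = not 3 = 0
((not a iff b) iff (c iff a)) or not (c implies c) = 2 or 0 = 2
((a implies c) implies (b or (c or b))) iff (((not a iff b) iff (c iff a)) or not (c implies c)) = 2 iff 2 = 3
((not a implies (b implies (c implies a))) or ((not c implies a) implies ((b implies b) implies not (c or c)))) or (((a implies c) implies (b or (c or b))) iff (((not a iff b) iff (c iff a)) or not (c implies c))) = 3 or 3 = 3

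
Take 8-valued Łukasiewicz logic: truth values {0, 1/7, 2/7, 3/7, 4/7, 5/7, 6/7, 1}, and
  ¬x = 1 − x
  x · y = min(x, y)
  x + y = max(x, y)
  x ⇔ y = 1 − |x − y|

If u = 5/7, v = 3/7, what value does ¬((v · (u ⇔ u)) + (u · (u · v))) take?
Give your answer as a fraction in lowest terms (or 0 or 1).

4/7

u ⇔ u = 5/7 ⇔ 5/7 = 1
v · (u ⇔ u) = 3/7 · 1 = 3/7
u · v = 5/7 · 3/7 = 3/7
u · (u · v) = 5/7 · 3/7 = 3/7
(v · (u ⇔ u)) + (u · (u · v)) = 3/7 + 3/7 = 3/7
¬((v · (u ⇔ u)) + (u · (u · v))) = ¬3/7 = 4/7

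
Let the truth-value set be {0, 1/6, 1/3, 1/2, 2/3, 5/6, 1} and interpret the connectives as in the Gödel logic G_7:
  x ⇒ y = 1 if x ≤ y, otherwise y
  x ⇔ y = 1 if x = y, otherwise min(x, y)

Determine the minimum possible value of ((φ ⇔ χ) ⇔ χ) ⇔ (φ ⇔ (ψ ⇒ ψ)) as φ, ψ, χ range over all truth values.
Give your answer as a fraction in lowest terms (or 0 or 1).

Take φ = 1/6, ψ = 0, χ = 0:
φ ⇔ χ = 1/6 ⇔ 0 = 0
(φ ⇔ χ) ⇔ χ = 0 ⇔ 0 = 1
ψ ⇒ ψ = 0 ⇒ 0 = 1
φ ⇔ (ψ ⇒ ψ) = 1/6 ⇔ 1 = 1/6
((φ ⇔ χ) ⇔ χ) ⇔ (φ ⇔ (ψ ⇒ ψ)) = 1 ⇔ 1/6 = 1/6
No assignment yields a value below 1/6, so this is the minimum.

1/6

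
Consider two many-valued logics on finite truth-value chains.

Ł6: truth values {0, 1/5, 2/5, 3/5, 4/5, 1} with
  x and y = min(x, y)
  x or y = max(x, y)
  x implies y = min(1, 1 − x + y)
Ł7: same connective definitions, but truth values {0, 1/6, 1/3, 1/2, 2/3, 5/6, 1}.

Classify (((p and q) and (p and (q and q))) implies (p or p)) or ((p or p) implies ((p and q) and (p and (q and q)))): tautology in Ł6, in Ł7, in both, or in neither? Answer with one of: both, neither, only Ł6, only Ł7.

both

In Ł6: every assignment gives 1 — tautology.
In Ł7: every assignment gives 1 — tautology.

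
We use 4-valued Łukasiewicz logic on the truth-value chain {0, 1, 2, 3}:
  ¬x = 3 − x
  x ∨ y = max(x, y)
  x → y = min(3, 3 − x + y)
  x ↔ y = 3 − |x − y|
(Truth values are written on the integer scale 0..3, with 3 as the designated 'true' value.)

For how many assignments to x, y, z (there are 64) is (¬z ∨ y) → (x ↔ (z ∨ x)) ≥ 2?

value 3: 54 assignments (counts)
value 2: 6 assignments (counts)
value 1: 3 assignments
value 0: 1 assignment
So 60 of the 64 assignments meet the threshold.

60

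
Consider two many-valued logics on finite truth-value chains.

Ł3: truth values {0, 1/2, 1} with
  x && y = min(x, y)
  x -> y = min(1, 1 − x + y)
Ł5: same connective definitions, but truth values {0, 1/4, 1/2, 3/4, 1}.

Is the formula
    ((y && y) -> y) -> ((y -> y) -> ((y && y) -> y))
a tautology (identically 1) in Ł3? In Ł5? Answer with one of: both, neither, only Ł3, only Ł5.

both

In Ł3: every assignment gives 1 — tautology.
In Ł5: every assignment gives 1 — tautology.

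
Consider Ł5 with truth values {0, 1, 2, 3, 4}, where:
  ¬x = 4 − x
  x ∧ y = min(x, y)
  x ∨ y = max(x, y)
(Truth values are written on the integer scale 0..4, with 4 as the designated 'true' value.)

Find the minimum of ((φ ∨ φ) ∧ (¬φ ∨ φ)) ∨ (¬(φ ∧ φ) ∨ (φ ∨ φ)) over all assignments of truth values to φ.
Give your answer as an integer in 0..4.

Take φ = 2:
φ ∨ φ = 2 ∨ 2 = 2
¬φ = ¬2 = 2
¬φ ∨ φ = 2 ∨ 2 = 2
(φ ∨ φ) ∧ (¬φ ∨ φ) = 2 ∧ 2 = 2
φ ∧ φ = 2 ∧ 2 = 2
¬(φ ∧ φ) = ¬2 = 2
φ ∨ φ = 2 ∨ 2 = 2
¬(φ ∧ φ) ∨ (φ ∨ φ) = 2 ∨ 2 = 2
((φ ∨ φ) ∧ (¬φ ∨ φ)) ∨ (¬(φ ∧ φ) ∨ (φ ∨ φ)) = 2 ∨ 2 = 2
No assignment yields a value below 2, so this is the minimum.

2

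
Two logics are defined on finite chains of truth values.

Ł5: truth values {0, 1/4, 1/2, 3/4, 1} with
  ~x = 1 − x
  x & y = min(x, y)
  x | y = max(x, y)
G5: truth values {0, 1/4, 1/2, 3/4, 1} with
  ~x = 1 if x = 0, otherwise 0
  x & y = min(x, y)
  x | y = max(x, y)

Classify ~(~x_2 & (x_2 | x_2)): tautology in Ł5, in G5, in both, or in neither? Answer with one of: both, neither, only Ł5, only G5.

only G5

In Ł5: at x_2 = 1/4 the value is 3/4 — not a tautology.
In G5: every assignment gives 1 — tautology.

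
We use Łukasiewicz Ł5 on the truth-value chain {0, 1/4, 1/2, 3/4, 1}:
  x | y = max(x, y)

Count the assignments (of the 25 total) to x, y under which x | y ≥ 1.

value 1: 9 assignments (counts)
value 3/4: 7 assignments
value 1/2: 5 assignments
value 1/4: 3 assignments
value 0: 1 assignment
So 9 of the 25 assignments meet the threshold.

9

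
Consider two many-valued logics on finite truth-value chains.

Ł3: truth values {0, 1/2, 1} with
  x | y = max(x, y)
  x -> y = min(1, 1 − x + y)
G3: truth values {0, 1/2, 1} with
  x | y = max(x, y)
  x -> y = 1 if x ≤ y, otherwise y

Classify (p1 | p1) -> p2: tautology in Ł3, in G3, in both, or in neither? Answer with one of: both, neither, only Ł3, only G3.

neither

In Ł3: at p1 = 1/2, p2 = 0 the value is 1/2 — not a tautology.
In G3: at p1 = 1/2, p2 = 0 the value is 0 — not a tautology.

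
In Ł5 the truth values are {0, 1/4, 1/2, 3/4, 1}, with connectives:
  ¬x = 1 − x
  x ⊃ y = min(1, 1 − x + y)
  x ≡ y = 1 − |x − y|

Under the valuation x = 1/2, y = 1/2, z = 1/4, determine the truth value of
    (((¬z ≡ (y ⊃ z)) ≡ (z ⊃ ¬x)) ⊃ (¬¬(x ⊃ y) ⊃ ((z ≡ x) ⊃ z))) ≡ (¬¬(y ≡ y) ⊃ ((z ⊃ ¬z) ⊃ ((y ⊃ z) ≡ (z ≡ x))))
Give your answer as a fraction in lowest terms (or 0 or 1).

1/2

¬z = ¬1/4 = 3/4
y ⊃ z = 1/2 ⊃ 1/4 = 3/4
¬z ≡ (y ⊃ z) = 3/4 ≡ 3/4 = 1
¬x = ¬1/2 = 1/2
z ⊃ ¬x = 1/4 ⊃ 1/2 = 1
(¬z ≡ (y ⊃ z)) ≡ (z ⊃ ¬x) = 1 ≡ 1 = 1
x ⊃ y = 1/2 ⊃ 1/2 = 1
¬(x ⊃ y) = ¬1 = 0
¬¬(x ⊃ y) = ¬0 = 1
z ≡ x = 1/4 ≡ 1/2 = 3/4
(z ≡ x) ⊃ z = 3/4 ⊃ 1/4 = 1/2
¬¬(x ⊃ y) ⊃ ((z ≡ x) ⊃ z) = 1 ⊃ 1/2 = 1/2
((¬z ≡ (y ⊃ z)) ≡ (z ⊃ ¬x)) ⊃ (¬¬(x ⊃ y) ⊃ ((z ≡ x) ⊃ z)) = 1 ⊃ 1/2 = 1/2
y ≡ y = 1/2 ≡ 1/2 = 1
¬(y ≡ y) = ¬1 = 0
¬¬(y ≡ y) = ¬0 = 1
¬z = ¬1/4 = 3/4
z ⊃ ¬z = 1/4 ⊃ 3/4 = 1
y ⊃ z = 1/2 ⊃ 1/4 = 3/4
z ≡ x = 1/4 ≡ 1/2 = 3/4
(y ⊃ z) ≡ (z ≡ x) = 3/4 ≡ 3/4 = 1
(z ⊃ ¬z) ⊃ ((y ⊃ z) ≡ (z ≡ x)) = 1 ⊃ 1 = 1
¬¬(y ≡ y) ⊃ ((z ⊃ ¬z) ⊃ ((y ⊃ z) ≡ (z ≡ x))) = 1 ⊃ 1 = 1
(((¬z ≡ (y ⊃ z)) ≡ (z ⊃ ¬x)) ⊃ (¬¬(x ⊃ y) ⊃ ((z ≡ x) ⊃ z))) ≡ (¬¬(y ≡ y) ⊃ ((z ⊃ ¬z) ⊃ ((y ⊃ z) ≡ (z ≡ x)))) = 1/2 ≡ 1 = 1/2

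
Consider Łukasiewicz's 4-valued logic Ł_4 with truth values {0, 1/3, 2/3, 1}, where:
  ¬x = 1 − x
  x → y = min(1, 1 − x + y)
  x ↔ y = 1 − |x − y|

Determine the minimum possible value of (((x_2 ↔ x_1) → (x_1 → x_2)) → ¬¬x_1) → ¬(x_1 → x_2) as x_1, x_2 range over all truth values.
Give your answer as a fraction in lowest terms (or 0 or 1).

0

Take x_1 = 1, x_2 = 1:
x_2 ↔ x_1 = 1 ↔ 1 = 1
x_1 → x_2 = 1 → 1 = 1
(x_2 ↔ x_1) → (x_1 → x_2) = 1 → 1 = 1
¬x_1 = ¬1 = 0
¬¬x_1 = ¬0 = 1
((x_2 ↔ x_1) → (x_1 → x_2)) → ¬¬x_1 = 1 → 1 = 1
x_1 → x_2 = 1 → 1 = 1
¬(x_1 → x_2) = ¬1 = 0
(((x_2 ↔ x_1) → (x_1 → x_2)) → ¬¬x_1) → ¬(x_1 → x_2) = 1 → 0 = 0
No assignment yields a value below 0, so this is the minimum.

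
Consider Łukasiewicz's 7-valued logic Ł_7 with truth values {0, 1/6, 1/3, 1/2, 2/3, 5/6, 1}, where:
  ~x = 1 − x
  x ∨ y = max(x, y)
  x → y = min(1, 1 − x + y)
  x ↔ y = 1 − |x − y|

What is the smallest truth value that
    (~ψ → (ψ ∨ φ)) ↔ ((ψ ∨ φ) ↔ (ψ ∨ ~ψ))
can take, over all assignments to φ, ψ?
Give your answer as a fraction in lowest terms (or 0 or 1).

1/2

Take φ = 1, ψ = 1/2:
~ψ = ~1/2 = 1/2
ψ ∨ φ = 1/2 ∨ 1 = 1
~ψ → (ψ ∨ φ) = 1/2 → 1 = 1
ψ ∨ φ = 1/2 ∨ 1 = 1
~ψ = ~1/2 = 1/2
ψ ∨ ~ψ = 1/2 ∨ 1/2 = 1/2
(ψ ∨ φ) ↔ (ψ ∨ ~ψ) = 1 ↔ 1/2 = 1/2
(~ψ → (ψ ∨ φ)) ↔ ((ψ ∨ φ) ↔ (ψ ∨ ~ψ)) = 1 ↔ 1/2 = 1/2
No assignment yields a value below 1/2, so this is the minimum.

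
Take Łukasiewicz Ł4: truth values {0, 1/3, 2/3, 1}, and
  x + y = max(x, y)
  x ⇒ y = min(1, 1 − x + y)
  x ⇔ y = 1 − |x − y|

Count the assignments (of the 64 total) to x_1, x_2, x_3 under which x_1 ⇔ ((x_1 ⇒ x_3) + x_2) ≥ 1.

value 1: 11 assignments (counts)
value 2/3: 20 assignments
value 1/3: 16 assignments
value 0: 17 assignments
So 11 of the 64 assignments meet the threshold.

11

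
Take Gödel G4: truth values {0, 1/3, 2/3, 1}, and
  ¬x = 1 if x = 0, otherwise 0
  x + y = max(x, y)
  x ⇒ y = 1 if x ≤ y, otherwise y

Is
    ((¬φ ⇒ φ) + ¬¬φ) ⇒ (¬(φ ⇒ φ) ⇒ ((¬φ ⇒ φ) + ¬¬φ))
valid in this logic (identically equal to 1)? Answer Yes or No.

Yes

φ = 0 ↦ 1
φ = 1/3 ↦ 1
φ = 2/3 ↦ 1
φ = 1 ↦ 1
Every assignment gives a value ≥ 1.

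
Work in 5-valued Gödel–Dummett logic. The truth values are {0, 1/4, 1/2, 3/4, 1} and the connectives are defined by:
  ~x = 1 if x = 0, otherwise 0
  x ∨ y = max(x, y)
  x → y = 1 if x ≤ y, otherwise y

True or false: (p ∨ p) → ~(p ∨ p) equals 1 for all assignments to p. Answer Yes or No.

No

Counterexample: take p = 1/4.
p ∨ p = 1/4 ∨ 1/4 = 1/4
p ∨ p = 1/4 ∨ 1/4 = 1/4
~(p ∨ p) = ~1/4 = 0
(p ∨ p) → ~(p ∨ p) = 1/4 → 0 = 0
This gives 0 ≠ 1.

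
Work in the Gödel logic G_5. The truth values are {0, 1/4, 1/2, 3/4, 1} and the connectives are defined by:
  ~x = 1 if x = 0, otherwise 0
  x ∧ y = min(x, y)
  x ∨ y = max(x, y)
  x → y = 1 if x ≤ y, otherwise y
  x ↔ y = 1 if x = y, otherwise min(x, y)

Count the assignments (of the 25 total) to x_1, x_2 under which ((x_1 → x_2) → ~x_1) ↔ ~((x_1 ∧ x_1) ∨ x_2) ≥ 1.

17

value 1: 17 assignments (counts)
value 0: 8 assignments
So 17 of the 25 assignments meet the threshold.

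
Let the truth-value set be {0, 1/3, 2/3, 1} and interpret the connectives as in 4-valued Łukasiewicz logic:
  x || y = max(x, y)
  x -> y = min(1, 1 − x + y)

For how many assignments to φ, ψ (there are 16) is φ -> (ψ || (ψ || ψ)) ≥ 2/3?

φ = 0, ψ = 0 ↦ 1  ≥
φ = 0, ψ = 1/3 ↦ 1  ≥
φ = 0, ψ = 2/3 ↦ 1  ≥
φ = 0, ψ = 1 ↦ 1  ≥
φ = 1/3, ψ = 0 ↦ 2/3  ≥
φ = 1/3, ψ = 1/3 ↦ 1  ≥
φ = 1/3, ψ = 2/3 ↦ 1  ≥
φ = 1/3, ψ = 1 ↦ 1  ≥
φ = 2/3, ψ = 0 ↦ 1/3  <
φ = 2/3, ψ = 1/3 ↦ 2/3  ≥
φ = 2/3, ψ = 2/3 ↦ 1  ≥
φ = 2/3, ψ = 1 ↦ 1  ≥
φ = 1, ψ = 0 ↦ 0  <
φ = 1, ψ = 1/3 ↦ 1/3  <
φ = 1, ψ = 2/3 ↦ 2/3  ≥
φ = 1, ψ = 1 ↦ 1  ≥
So 13 of the 16 assignments meet the threshold.

13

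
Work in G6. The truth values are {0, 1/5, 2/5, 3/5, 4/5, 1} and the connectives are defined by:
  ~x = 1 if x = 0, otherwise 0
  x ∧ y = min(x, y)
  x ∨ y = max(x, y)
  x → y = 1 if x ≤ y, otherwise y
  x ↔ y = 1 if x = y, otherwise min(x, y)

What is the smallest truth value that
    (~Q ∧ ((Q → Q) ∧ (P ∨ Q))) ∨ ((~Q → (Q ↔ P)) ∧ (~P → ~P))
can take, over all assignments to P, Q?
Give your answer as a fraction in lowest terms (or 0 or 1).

1/5

Take P = 1/5, Q = 0:
~Q = ~0 = 1
Q → Q = 0 → 0 = 1
P ∨ Q = 1/5 ∨ 0 = 1/5
(Q → Q) ∧ (P ∨ Q) = 1 ∧ 1/5 = 1/5
~Q ∧ ((Q → Q) ∧ (P ∨ Q)) = 1 ∧ 1/5 = 1/5
~Q = ~0 = 1
Q ↔ P = 0 ↔ 1/5 = 0
~Q → (Q ↔ P) = 1 → 0 = 0
~P = ~1/5 = 0
~P = ~1/5 = 0
~P → ~P = 0 → 0 = 1
(~Q → (Q ↔ P)) ∧ (~P → ~P) = 0 ∧ 1 = 0
(~Q ∧ ((Q → Q) ∧ (P ∨ Q))) ∨ ((~Q → (Q ↔ P)) ∧ (~P → ~P)) = 1/5 ∨ 0 = 1/5
No assignment yields a value below 1/5, so this is the minimum.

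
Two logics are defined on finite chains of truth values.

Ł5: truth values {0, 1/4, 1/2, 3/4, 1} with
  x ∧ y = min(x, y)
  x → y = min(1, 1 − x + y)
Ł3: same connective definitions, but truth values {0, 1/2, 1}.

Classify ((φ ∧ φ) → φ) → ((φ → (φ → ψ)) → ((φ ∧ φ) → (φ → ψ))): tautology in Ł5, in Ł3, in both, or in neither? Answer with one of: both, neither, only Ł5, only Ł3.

both

In Ł5: every assignment gives 1 — tautology.
In Ł3: every assignment gives 1 — tautology.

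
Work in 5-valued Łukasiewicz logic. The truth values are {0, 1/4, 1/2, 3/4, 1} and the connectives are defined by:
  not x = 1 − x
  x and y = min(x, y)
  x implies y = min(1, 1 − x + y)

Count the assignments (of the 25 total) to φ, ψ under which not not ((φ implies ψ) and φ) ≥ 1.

1

value 1: 1 assignment (counts)
value 3/4: 4 assignments
value 1/2: 7 assignments
value 1/4: 7 assignments
value 0: 6 assignments
So 1 of the 25 assignments meets the threshold.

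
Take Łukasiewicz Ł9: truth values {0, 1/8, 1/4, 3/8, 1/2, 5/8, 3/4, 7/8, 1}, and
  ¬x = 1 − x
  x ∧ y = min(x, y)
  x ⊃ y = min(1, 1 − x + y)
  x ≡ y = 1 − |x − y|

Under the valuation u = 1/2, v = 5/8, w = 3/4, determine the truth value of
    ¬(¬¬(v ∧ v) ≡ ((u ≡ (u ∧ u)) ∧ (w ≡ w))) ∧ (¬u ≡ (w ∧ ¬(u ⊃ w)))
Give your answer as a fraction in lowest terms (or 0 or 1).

3/8

v ∧ v = 5/8 ∧ 5/8 = 5/8
¬(v ∧ v) = ¬5/8 = 3/8
¬¬(v ∧ v) = ¬3/8 = 5/8
u ∧ u = 1/2 ∧ 1/2 = 1/2
u ≡ (u ∧ u) = 1/2 ≡ 1/2 = 1
w ≡ w = 3/4 ≡ 3/4 = 1
(u ≡ (u ∧ u)) ∧ (w ≡ w) = 1 ∧ 1 = 1
¬¬(v ∧ v) ≡ ((u ≡ (u ∧ u)) ∧ (w ≡ w)) = 5/8 ≡ 1 = 5/8
¬(¬¬(v ∧ v) ≡ ((u ≡ (u ∧ u)) ∧ (w ≡ w))) = ¬5/8 = 3/8
¬u = ¬1/2 = 1/2
u ⊃ w = 1/2 ⊃ 3/4 = 1
¬(u ⊃ w) = ¬1 = 0
w ∧ ¬(u ⊃ w) = 3/4 ∧ 0 = 0
¬u ≡ (w ∧ ¬(u ⊃ w)) = 1/2 ≡ 0 = 1/2
¬(¬¬(v ∧ v) ≡ ((u ≡ (u ∧ u)) ∧ (w ≡ w))) ∧ (¬u ≡ (w ∧ ¬(u ⊃ w))) = 3/8 ∧ 1/2 = 3/8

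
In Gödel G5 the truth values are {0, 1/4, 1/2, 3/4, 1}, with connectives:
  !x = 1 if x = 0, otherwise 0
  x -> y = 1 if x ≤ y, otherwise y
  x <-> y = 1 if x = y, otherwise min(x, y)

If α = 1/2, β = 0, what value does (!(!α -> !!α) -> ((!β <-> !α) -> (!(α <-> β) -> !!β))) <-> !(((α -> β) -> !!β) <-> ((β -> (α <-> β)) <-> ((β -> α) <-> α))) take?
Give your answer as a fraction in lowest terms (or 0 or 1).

!α = !1/2 = 0
!α = !1/2 = 0
!!α = !0 = 1
!α -> !!α = 0 -> 1 = 1
!(!α -> !!α) = !1 = 0
!β = !0 = 1
!α = !1/2 = 0
!β <-> !α = 1 <-> 0 = 0
α <-> β = 1/2 <-> 0 = 0
!(α <-> β) = !0 = 1
!β = !0 = 1
!!β = !1 = 0
!(α <-> β) -> !!β = 1 -> 0 = 0
(!β <-> !α) -> (!(α <-> β) -> !!β) = 0 -> 0 = 1
!(!α -> !!α) -> ((!β <-> !α) -> (!(α <-> β) -> !!β)) = 0 -> 1 = 1
α -> β = 1/2 -> 0 = 0
!β = !0 = 1
!!β = !1 = 0
(α -> β) -> !!β = 0 -> 0 = 1
α <-> β = 1/2 <-> 0 = 0
β -> (α <-> β) = 0 -> 0 = 1
β -> α = 0 -> 1/2 = 1
(β -> α) <-> α = 1 <-> 1/2 = 1/2
(β -> (α <-> β)) <-> ((β -> α) <-> α) = 1 <-> 1/2 = 1/2
((α -> β) -> !!β) <-> ((β -> (α <-> β)) <-> ((β -> α) <-> α)) = 1 <-> 1/2 = 1/2
!(((α -> β) -> !!β) <-> ((β -> (α <-> β)) <-> ((β -> α) <-> α))) = !1/2 = 0
(!(!α -> !!α) -> ((!β <-> !α) -> (!(α <-> β) -> !!β))) <-> !(((α -> β) -> !!β) <-> ((β -> (α <-> β)) <-> ((β -> α) <-> α))) = 1 <-> 0 = 0

0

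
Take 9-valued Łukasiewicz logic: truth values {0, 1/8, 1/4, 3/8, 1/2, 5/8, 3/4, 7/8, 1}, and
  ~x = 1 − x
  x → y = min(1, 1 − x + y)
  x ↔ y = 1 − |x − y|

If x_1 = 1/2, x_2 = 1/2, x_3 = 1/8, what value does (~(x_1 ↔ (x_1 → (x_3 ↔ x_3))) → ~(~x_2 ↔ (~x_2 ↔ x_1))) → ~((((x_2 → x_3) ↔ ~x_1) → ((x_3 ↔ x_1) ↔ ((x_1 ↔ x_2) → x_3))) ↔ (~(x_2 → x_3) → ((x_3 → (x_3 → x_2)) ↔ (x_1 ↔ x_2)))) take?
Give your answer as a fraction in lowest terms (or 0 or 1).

3/8

x_3 ↔ x_3 = 1/8 ↔ 1/8 = 1
x_1 → (x_3 ↔ x_3) = 1/2 → 1 = 1
x_1 ↔ (x_1 → (x_3 ↔ x_3)) = 1/2 ↔ 1 = 1/2
~(x_1 ↔ (x_1 → (x_3 ↔ x_3))) = ~1/2 = 1/2
~x_2 = ~1/2 = 1/2
~x_2 = ~1/2 = 1/2
~x_2 ↔ x_1 = 1/2 ↔ 1/2 = 1
~x_2 ↔ (~x_2 ↔ x_1) = 1/2 ↔ 1 = 1/2
~(~x_2 ↔ (~x_2 ↔ x_1)) = ~1/2 = 1/2
~(x_1 ↔ (x_1 → (x_3 ↔ x_3))) → ~(~x_2 ↔ (~x_2 ↔ x_1)) = 1/2 → 1/2 = 1
x_2 → x_3 = 1/2 → 1/8 = 5/8
~x_1 = ~1/2 = 1/2
(x_2 → x_3) ↔ ~x_1 = 5/8 ↔ 1/2 = 7/8
x_3 ↔ x_1 = 1/8 ↔ 1/2 = 5/8
x_1 ↔ x_2 = 1/2 ↔ 1/2 = 1
(x_1 ↔ x_2) → x_3 = 1 → 1/8 = 1/8
(x_3 ↔ x_1) ↔ ((x_1 ↔ x_2) → x_3) = 5/8 ↔ 1/8 = 1/2
((x_2 → x_3) ↔ ~x_1) → ((x_3 ↔ x_1) ↔ ((x_1 ↔ x_2) → x_3)) = 7/8 → 1/2 = 5/8
x_2 → x_3 = 1/2 → 1/8 = 5/8
~(x_2 → x_3) = ~5/8 = 3/8
x_3 → x_2 = 1/8 → 1/2 = 1
x_3 → (x_3 → x_2) = 1/8 → 1 = 1
x_1 ↔ x_2 = 1/2 ↔ 1/2 = 1
(x_3 → (x_3 → x_2)) ↔ (x_1 ↔ x_2) = 1 ↔ 1 = 1
~(x_2 → x_3) → ((x_3 → (x_3 → x_2)) ↔ (x_1 ↔ x_2)) = 3/8 → 1 = 1
(((x_2 → x_3) ↔ ~x_1) → ((x_3 ↔ x_1) ↔ ((x_1 ↔ x_2) → x_3))) ↔ (~(x_2 → x_3) → ((x_3 → (x_3 → x_2)) ↔ (x_1 ↔ x_2))) = 5/8 ↔ 1 = 5/8
~((((x_2 → x_3) ↔ ~x_1) → ((x_3 ↔ x_1) ↔ ((x_1 ↔ x_2) → x_3))) ↔ (~(x_2 → x_3) → ((x_3 → (x_3 → x_2)) ↔ (x_1 ↔ x_2)))) = ~5/8 = 3/8
(~(x_1 ↔ (x_1 → (x_3 ↔ x_3))) → ~(~x_2 ↔ (~x_2 ↔ x_1))) → ~((((x_2 → x_3) ↔ ~x_1) → ((x_3 ↔ x_1) ↔ ((x_1 ↔ x_2) → x_3))) ↔ (~(x_2 → x_3) → ((x_3 → (x_3 → x_2)) ↔ (x_1 ↔ x_2)))) = 1 → 3/8 = 3/8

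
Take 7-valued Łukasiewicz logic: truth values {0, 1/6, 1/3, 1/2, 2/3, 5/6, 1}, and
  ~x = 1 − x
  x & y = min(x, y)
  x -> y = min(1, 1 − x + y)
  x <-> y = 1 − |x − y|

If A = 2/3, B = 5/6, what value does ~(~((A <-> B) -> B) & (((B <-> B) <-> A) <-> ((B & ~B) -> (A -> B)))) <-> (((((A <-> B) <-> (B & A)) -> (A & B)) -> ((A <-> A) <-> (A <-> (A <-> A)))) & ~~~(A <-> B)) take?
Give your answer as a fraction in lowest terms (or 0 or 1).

A <-> B = 2/3 <-> 5/6 = 5/6
(A <-> B) -> B = 5/6 -> 5/6 = 1
~((A <-> B) -> B) = ~1 = 0
B <-> B = 5/6 <-> 5/6 = 1
(B <-> B) <-> A = 1 <-> 2/3 = 2/3
~B = ~5/6 = 1/6
B & ~B = 5/6 & 1/6 = 1/6
A -> B = 2/3 -> 5/6 = 1
(B & ~B) -> (A -> B) = 1/6 -> 1 = 1
((B <-> B) <-> A) <-> ((B & ~B) -> (A -> B)) = 2/3 <-> 1 = 2/3
~((A <-> B) -> B) & (((B <-> B) <-> A) <-> ((B & ~B) -> (A -> B))) = 0 & 2/3 = 0
~(~((A <-> B) -> B) & (((B <-> B) <-> A) <-> ((B & ~B) -> (A -> B)))) = ~0 = 1
A <-> B = 2/3 <-> 5/6 = 5/6
B & A = 5/6 & 2/3 = 2/3
(A <-> B) <-> (B & A) = 5/6 <-> 2/3 = 5/6
A & B = 2/3 & 5/6 = 2/3
((A <-> B) <-> (B & A)) -> (A & B) = 5/6 -> 2/3 = 5/6
A <-> A = 2/3 <-> 2/3 = 1
A <-> A = 2/3 <-> 2/3 = 1
A <-> (A <-> A) = 2/3 <-> 1 = 2/3
(A <-> A) <-> (A <-> (A <-> A)) = 1 <-> 2/3 = 2/3
(((A <-> B) <-> (B & A)) -> (A & B)) -> ((A <-> A) <-> (A <-> (A <-> A))) = 5/6 -> 2/3 = 5/6
A <-> B = 2/3 <-> 5/6 = 5/6
~(A <-> B) = ~5/6 = 1/6
~~(A <-> B) = ~1/6 = 5/6
~~~(A <-> B) = ~5/6 = 1/6
((((A <-> B) <-> (B & A)) -> (A & B)) -> ((A <-> A) <-> (A <-> (A <-> A)))) & ~~~(A <-> B) = 5/6 & 1/6 = 1/6
~(~((A <-> B) -> B) & (((B <-> B) <-> A) <-> ((B & ~B) -> (A -> B)))) <-> (((((A <-> B) <-> (B & A)) -> (A & B)) -> ((A <-> A) <-> (A <-> (A <-> A)))) & ~~~(A <-> B)) = 1 <-> 1/6 = 1/6

1/6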